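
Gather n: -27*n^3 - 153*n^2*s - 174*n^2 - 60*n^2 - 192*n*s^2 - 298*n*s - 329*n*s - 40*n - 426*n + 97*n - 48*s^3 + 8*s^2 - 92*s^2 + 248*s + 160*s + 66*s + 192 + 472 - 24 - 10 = -27*n^3 + n^2*(-153*s - 234) + n*(-192*s^2 - 627*s - 369) - 48*s^3 - 84*s^2 + 474*s + 630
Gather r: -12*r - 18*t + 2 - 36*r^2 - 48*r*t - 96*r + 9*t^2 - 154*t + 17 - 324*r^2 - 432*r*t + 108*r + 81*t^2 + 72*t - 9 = -360*r^2 - 480*r*t + 90*t^2 - 100*t + 10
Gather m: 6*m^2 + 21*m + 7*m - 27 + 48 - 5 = 6*m^2 + 28*m + 16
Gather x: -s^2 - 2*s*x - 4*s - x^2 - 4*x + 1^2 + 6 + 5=-s^2 - 4*s - x^2 + x*(-2*s - 4) + 12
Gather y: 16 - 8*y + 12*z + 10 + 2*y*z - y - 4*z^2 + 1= y*(2*z - 9) - 4*z^2 + 12*z + 27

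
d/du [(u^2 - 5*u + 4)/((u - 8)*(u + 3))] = 28*(5 - 2*u)/(u^4 - 10*u^3 - 23*u^2 + 240*u + 576)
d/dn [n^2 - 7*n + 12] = 2*n - 7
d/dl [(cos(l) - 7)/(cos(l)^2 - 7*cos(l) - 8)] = (cos(l)^2 - 14*cos(l) + 57)*sin(l)/(sin(l)^2 + 7*cos(l) + 7)^2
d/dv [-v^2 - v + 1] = -2*v - 1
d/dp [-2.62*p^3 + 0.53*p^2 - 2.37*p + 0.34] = -7.86*p^2 + 1.06*p - 2.37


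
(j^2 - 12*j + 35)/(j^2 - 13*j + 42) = (j - 5)/(j - 6)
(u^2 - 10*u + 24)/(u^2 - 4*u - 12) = (u - 4)/(u + 2)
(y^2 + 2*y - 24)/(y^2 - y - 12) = (y + 6)/(y + 3)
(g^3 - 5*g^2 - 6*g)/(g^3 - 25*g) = (g^2 - 5*g - 6)/(g^2 - 25)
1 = 1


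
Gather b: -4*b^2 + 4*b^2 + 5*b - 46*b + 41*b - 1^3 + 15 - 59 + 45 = 0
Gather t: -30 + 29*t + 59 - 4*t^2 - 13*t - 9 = -4*t^2 + 16*t + 20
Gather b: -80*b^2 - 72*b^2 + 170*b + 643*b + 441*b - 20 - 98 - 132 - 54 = -152*b^2 + 1254*b - 304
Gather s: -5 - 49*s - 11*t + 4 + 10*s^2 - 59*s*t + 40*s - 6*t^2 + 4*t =10*s^2 + s*(-59*t - 9) - 6*t^2 - 7*t - 1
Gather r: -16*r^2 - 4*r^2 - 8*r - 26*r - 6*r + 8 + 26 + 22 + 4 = -20*r^2 - 40*r + 60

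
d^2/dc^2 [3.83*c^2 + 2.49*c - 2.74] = 7.66000000000000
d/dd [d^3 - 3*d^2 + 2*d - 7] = 3*d^2 - 6*d + 2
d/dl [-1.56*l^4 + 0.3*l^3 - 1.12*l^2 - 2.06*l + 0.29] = -6.24*l^3 + 0.9*l^2 - 2.24*l - 2.06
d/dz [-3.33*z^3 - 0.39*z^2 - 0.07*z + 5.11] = -9.99*z^2 - 0.78*z - 0.07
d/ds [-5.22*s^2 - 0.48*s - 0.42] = -10.44*s - 0.48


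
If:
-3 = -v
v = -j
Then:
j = -3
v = 3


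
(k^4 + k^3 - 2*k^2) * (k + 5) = k^5 + 6*k^4 + 3*k^3 - 10*k^2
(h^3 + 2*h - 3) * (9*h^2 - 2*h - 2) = 9*h^5 - 2*h^4 + 16*h^3 - 31*h^2 + 2*h + 6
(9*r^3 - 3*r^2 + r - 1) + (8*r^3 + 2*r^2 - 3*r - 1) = 17*r^3 - r^2 - 2*r - 2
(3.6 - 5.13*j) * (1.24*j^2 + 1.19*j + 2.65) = -6.3612*j^3 - 1.6407*j^2 - 9.3105*j + 9.54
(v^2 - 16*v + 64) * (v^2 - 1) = v^4 - 16*v^3 + 63*v^2 + 16*v - 64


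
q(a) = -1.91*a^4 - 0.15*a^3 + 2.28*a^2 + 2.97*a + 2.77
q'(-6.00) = 1609.65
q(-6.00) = -2375.93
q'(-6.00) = 1609.65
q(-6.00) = -2375.93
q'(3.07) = -208.33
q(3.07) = -140.63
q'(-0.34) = 1.67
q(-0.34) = 2.00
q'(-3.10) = 212.11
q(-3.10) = -156.45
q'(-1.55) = 23.27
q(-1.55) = -6.82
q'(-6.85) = 2406.26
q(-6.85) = -4067.67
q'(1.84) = -37.76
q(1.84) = -6.87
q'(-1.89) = 44.32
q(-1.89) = -18.06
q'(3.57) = -334.10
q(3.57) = -274.64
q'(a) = -7.64*a^3 - 0.45*a^2 + 4.56*a + 2.97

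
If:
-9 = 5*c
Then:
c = -9/5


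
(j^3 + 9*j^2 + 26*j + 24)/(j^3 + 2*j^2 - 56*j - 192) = (j^2 + 5*j + 6)/(j^2 - 2*j - 48)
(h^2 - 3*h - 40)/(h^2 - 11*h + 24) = (h + 5)/(h - 3)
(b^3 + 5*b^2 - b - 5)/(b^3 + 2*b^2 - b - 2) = (b + 5)/(b + 2)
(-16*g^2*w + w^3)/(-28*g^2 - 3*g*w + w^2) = w*(-4*g + w)/(-7*g + w)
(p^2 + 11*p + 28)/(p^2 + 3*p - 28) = (p + 4)/(p - 4)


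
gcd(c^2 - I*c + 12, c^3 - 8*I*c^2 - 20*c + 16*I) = c - 4*I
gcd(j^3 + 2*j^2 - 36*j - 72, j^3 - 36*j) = j^2 - 36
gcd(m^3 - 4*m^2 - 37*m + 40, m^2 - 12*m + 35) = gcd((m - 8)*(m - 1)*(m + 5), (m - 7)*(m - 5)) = 1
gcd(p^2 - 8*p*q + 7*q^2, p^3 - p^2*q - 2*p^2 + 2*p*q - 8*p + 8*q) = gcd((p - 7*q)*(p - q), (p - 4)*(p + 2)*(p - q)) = p - q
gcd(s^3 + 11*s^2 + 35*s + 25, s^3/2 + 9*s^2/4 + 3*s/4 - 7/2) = 1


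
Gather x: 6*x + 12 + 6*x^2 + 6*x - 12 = 6*x^2 + 12*x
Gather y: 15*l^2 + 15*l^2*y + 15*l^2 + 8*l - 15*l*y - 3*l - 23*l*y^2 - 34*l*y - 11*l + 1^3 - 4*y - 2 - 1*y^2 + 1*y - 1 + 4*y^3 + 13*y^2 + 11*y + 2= 30*l^2 - 6*l + 4*y^3 + y^2*(12 - 23*l) + y*(15*l^2 - 49*l + 8)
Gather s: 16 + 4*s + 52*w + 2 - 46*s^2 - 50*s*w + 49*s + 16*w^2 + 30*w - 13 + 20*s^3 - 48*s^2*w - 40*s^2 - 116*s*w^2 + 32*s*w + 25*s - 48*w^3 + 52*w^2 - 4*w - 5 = 20*s^3 + s^2*(-48*w - 86) + s*(-116*w^2 - 18*w + 78) - 48*w^3 + 68*w^2 + 78*w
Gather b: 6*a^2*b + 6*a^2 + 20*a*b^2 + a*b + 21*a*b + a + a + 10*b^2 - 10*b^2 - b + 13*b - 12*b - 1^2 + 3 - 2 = 6*a^2 + 20*a*b^2 + 2*a + b*(6*a^2 + 22*a)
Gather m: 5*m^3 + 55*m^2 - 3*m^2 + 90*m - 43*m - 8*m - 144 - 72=5*m^3 + 52*m^2 + 39*m - 216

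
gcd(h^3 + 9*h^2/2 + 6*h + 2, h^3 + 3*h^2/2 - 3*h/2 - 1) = h^2 + 5*h/2 + 1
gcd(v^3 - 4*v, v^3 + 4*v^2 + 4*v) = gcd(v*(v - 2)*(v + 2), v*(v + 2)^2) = v^2 + 2*v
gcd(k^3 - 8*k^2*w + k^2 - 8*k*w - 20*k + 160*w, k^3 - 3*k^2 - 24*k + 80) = k^2 + k - 20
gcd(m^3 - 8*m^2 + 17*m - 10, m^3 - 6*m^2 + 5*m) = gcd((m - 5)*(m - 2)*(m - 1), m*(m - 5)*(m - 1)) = m^2 - 6*m + 5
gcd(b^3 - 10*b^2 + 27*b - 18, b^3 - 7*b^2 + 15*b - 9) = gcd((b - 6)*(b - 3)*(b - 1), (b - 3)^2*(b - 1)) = b^2 - 4*b + 3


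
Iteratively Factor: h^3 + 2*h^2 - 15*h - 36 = (h + 3)*(h^2 - h - 12) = (h + 3)^2*(h - 4)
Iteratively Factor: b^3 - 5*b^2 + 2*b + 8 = (b + 1)*(b^2 - 6*b + 8) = (b - 4)*(b + 1)*(b - 2)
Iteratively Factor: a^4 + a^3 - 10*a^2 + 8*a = (a + 4)*(a^3 - 3*a^2 + 2*a) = a*(a + 4)*(a^2 - 3*a + 2) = a*(a - 2)*(a + 4)*(a - 1)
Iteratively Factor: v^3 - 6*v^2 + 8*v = (v)*(v^2 - 6*v + 8) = v*(v - 2)*(v - 4)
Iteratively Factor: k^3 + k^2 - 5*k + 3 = (k + 3)*(k^2 - 2*k + 1) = (k - 1)*(k + 3)*(k - 1)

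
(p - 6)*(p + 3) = p^2 - 3*p - 18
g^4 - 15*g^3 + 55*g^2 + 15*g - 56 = (g - 8)*(g - 7)*(g - 1)*(g + 1)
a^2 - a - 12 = (a - 4)*(a + 3)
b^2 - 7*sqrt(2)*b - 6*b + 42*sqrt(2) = (b - 6)*(b - 7*sqrt(2))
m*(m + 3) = m^2 + 3*m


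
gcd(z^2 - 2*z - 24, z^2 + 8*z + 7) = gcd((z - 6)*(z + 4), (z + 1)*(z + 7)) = 1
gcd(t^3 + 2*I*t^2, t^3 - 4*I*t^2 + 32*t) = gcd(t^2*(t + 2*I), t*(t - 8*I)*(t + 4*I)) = t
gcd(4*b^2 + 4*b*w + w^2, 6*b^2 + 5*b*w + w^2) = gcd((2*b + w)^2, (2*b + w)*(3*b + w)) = 2*b + w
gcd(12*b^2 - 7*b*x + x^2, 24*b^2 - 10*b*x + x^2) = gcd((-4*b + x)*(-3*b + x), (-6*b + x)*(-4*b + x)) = -4*b + x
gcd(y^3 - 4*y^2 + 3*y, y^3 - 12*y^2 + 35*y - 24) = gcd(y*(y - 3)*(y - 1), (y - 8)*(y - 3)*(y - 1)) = y^2 - 4*y + 3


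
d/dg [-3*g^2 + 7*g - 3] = 7 - 6*g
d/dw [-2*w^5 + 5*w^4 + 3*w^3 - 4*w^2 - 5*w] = -10*w^4 + 20*w^3 + 9*w^2 - 8*w - 5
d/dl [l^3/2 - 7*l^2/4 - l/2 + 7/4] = 3*l^2/2 - 7*l/2 - 1/2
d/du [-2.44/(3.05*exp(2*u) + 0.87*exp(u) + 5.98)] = (14.884*exp(u) + 2.1228)*exp(u)/(3.05*exp(2*u) + 0.87*exp(u) + 5.98)^2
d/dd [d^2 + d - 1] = 2*d + 1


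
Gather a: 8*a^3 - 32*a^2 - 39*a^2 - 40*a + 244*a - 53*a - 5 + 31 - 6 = 8*a^3 - 71*a^2 + 151*a + 20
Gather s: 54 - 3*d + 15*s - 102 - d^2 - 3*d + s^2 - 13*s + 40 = -d^2 - 6*d + s^2 + 2*s - 8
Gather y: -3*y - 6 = -3*y - 6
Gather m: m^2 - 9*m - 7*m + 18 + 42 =m^2 - 16*m + 60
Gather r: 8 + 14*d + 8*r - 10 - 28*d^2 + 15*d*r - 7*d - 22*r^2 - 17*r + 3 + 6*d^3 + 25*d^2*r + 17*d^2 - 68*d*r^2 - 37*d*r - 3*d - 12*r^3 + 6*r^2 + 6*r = 6*d^3 - 11*d^2 + 4*d - 12*r^3 + r^2*(-68*d - 16) + r*(25*d^2 - 22*d - 3) + 1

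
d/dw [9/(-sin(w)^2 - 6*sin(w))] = 18*(sin(w) + 3)*cos(w)/((sin(w) + 6)^2*sin(w)^2)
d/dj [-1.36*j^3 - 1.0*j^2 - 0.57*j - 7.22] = -4.08*j^2 - 2.0*j - 0.57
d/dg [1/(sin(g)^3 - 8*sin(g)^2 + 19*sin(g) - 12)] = (-3*sin(g)^2 + 16*sin(g) - 19)*cos(g)/(sin(g)^3 - 8*sin(g)^2 + 19*sin(g) - 12)^2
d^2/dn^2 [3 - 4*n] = 0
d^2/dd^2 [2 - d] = 0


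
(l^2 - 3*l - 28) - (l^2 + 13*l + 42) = -16*l - 70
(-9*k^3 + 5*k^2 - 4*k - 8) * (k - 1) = -9*k^4 + 14*k^3 - 9*k^2 - 4*k + 8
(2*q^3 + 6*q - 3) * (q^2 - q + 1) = 2*q^5 - 2*q^4 + 8*q^3 - 9*q^2 + 9*q - 3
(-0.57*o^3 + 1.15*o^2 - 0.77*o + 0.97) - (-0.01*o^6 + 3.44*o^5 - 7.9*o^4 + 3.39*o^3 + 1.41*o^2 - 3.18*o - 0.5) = 0.01*o^6 - 3.44*o^5 + 7.9*o^4 - 3.96*o^3 - 0.26*o^2 + 2.41*o + 1.47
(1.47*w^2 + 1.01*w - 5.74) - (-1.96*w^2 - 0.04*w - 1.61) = 3.43*w^2 + 1.05*w - 4.13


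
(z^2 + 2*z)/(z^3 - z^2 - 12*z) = (z + 2)/(z^2 - z - 12)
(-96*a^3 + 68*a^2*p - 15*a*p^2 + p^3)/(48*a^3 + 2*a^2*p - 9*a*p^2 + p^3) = (-4*a + p)/(2*a + p)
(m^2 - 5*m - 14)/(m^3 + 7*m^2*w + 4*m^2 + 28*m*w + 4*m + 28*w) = (m - 7)/(m^2 + 7*m*w + 2*m + 14*w)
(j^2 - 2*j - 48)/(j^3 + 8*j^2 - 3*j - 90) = (j - 8)/(j^2 + 2*j - 15)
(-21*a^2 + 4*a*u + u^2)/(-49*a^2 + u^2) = (-3*a + u)/(-7*a + u)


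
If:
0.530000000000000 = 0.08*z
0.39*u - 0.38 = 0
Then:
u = 0.97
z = 6.62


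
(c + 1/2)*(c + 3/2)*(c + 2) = c^3 + 4*c^2 + 19*c/4 + 3/2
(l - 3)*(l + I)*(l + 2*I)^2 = l^4 - 3*l^3 + 5*I*l^3 - 8*l^2 - 15*I*l^2 + 24*l - 4*I*l + 12*I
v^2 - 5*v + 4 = (v - 4)*(v - 1)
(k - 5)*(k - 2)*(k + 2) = k^3 - 5*k^2 - 4*k + 20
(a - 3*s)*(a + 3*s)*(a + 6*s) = a^3 + 6*a^2*s - 9*a*s^2 - 54*s^3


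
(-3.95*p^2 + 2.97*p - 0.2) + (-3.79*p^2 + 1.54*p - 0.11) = -7.74*p^2 + 4.51*p - 0.31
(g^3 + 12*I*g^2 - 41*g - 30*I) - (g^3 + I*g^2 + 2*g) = 11*I*g^2 - 43*g - 30*I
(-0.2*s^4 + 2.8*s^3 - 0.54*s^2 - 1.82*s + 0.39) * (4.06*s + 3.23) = -0.812*s^5 + 10.722*s^4 + 6.8516*s^3 - 9.1334*s^2 - 4.2952*s + 1.2597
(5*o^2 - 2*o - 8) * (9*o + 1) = 45*o^3 - 13*o^2 - 74*o - 8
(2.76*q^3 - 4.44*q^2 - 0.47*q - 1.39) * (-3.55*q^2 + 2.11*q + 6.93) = -9.798*q^5 + 21.5856*q^4 + 11.4269*q^3 - 26.8264*q^2 - 6.19*q - 9.6327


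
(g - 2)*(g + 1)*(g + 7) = g^3 + 6*g^2 - 9*g - 14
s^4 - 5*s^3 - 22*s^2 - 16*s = s*(s - 8)*(s + 1)*(s + 2)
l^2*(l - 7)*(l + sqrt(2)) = l^4 - 7*l^3 + sqrt(2)*l^3 - 7*sqrt(2)*l^2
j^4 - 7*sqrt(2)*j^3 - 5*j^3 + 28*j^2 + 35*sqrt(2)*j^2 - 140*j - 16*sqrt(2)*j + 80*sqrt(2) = (j - 5)*(j - 4*sqrt(2))*(j - 2*sqrt(2))*(j - sqrt(2))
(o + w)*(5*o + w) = 5*o^2 + 6*o*w + w^2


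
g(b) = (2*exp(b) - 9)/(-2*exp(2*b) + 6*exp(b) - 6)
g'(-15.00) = 0.00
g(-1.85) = 1.70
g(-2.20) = 1.64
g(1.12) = 0.45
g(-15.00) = 1.50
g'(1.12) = -2.30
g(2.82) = -0.05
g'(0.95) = -4.23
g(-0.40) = 2.66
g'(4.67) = 0.01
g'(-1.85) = 0.22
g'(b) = (2*exp(b) - 9)*(4*exp(2*b) - 6*exp(b))/(-2*exp(2*b) + 6*exp(b) - 6)^2 + 2*exp(b)/(-2*exp(2*b) + 6*exp(b) - 6)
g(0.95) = 0.99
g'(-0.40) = 1.59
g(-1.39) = 1.84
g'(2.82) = 0.04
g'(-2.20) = 0.15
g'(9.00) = 0.00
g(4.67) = -0.01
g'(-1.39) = 0.39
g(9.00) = 0.00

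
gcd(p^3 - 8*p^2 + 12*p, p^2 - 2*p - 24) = p - 6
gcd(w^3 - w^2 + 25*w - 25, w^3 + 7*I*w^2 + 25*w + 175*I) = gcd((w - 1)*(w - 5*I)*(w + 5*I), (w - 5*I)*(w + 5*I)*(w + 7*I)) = w^2 + 25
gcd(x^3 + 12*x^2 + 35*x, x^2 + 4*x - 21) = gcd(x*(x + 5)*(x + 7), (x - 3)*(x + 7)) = x + 7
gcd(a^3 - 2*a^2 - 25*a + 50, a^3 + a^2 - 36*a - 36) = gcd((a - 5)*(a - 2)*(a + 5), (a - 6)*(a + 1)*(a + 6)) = 1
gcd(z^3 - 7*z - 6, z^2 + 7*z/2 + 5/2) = z + 1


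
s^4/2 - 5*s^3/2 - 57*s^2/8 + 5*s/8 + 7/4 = (s/2 + 1)*(s - 7)*(s - 1/2)*(s + 1/2)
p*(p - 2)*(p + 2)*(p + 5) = p^4 + 5*p^3 - 4*p^2 - 20*p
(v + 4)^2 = v^2 + 8*v + 16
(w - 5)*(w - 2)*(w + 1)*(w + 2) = w^4 - 4*w^3 - 9*w^2 + 16*w + 20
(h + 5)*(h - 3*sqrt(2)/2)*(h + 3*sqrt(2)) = h^3 + 3*sqrt(2)*h^2/2 + 5*h^2 - 9*h + 15*sqrt(2)*h/2 - 45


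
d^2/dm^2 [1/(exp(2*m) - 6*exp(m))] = 2*((3 - 2*exp(m))*(exp(m) - 6) + 4*(exp(m) - 3)^2)*exp(-m)/(exp(m) - 6)^3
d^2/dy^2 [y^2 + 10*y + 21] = 2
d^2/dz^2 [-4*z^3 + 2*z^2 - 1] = 4 - 24*z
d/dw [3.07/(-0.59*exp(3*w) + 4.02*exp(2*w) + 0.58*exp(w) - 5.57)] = (5.4339*exp(2*w) - 24.6828*exp(w) - 1.7806)*exp(w)/(0.59*exp(3*w) - 4.02*exp(2*w) - 0.58*exp(w) + 5.57)^2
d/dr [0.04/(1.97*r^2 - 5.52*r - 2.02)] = (0.2208 - 0.1576*r)/(-1.97*r^2 + 5.52*r + 2.02)^2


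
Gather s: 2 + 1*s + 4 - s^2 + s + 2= -s^2 + 2*s + 8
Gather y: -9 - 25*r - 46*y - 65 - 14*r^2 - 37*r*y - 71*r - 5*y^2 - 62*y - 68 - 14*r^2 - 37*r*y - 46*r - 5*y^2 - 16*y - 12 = -28*r^2 - 142*r - 10*y^2 + y*(-74*r - 124) - 154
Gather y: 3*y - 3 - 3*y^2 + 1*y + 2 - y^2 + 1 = -4*y^2 + 4*y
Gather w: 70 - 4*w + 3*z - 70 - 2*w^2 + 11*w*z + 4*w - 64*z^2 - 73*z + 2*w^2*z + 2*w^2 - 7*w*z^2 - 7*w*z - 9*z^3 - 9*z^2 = 2*w^2*z + w*(-7*z^2 + 4*z) - 9*z^3 - 73*z^2 - 70*z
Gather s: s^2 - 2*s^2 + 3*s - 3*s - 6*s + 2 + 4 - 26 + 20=-s^2 - 6*s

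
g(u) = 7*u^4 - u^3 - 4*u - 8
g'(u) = 28*u^3 - 3*u^2 - 4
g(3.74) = 1294.30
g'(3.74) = 1418.82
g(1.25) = 2.14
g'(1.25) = 46.00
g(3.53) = 1020.81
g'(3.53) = 1190.25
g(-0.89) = 0.66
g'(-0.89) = -26.12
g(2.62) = 293.38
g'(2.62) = 478.98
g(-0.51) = -5.35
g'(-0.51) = -8.49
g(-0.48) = -5.60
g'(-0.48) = -7.79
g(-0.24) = -7.00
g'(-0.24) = -4.56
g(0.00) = -8.00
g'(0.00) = -4.00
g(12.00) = 143368.00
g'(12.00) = 47948.00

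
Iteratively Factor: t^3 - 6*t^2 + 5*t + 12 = (t - 3)*(t^2 - 3*t - 4) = (t - 4)*(t - 3)*(t + 1)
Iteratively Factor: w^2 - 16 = (w - 4)*(w + 4)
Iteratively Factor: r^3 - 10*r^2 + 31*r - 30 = (r - 5)*(r^2 - 5*r + 6) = (r - 5)*(r - 2)*(r - 3)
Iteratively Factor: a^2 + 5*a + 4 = (a + 1)*(a + 4)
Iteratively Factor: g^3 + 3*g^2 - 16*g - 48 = (g + 3)*(g^2 - 16) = (g + 3)*(g + 4)*(g - 4)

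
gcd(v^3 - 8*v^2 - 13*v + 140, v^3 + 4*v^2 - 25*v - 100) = v^2 - v - 20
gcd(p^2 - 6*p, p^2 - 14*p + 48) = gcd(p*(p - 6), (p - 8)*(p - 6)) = p - 6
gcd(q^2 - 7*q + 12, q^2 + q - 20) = q - 4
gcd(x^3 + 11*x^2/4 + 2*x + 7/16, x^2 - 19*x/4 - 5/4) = 1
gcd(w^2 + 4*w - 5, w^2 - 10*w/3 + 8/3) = 1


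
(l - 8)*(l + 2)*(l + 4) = l^3 - 2*l^2 - 40*l - 64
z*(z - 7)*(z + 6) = z^3 - z^2 - 42*z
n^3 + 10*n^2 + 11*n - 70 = (n - 2)*(n + 5)*(n + 7)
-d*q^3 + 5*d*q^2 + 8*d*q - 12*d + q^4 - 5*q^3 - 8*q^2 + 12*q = (-d + q)*(q - 6)*(q - 1)*(q + 2)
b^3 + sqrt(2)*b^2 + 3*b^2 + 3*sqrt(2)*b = b*(b + 3)*(b + sqrt(2))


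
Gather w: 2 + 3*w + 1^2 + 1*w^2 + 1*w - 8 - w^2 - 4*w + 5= 0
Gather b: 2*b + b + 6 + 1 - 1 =3*b + 6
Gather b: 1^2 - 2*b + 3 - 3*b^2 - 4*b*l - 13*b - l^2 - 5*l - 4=-3*b^2 + b*(-4*l - 15) - l^2 - 5*l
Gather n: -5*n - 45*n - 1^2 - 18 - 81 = -50*n - 100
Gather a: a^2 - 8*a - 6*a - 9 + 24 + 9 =a^2 - 14*a + 24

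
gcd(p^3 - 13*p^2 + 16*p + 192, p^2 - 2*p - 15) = p + 3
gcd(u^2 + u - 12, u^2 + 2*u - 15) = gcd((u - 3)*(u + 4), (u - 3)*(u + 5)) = u - 3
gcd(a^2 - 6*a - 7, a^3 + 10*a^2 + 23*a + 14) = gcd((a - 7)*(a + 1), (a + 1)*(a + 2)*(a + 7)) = a + 1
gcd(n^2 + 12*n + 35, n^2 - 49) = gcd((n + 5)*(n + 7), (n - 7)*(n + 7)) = n + 7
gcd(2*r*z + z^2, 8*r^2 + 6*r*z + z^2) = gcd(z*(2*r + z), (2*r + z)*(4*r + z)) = 2*r + z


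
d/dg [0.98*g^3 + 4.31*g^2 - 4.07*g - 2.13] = 2.94*g^2 + 8.62*g - 4.07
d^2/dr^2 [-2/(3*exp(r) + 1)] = (6 - 18*exp(r))*exp(r)/(3*exp(r) + 1)^3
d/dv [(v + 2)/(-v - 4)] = -2/(v + 4)^2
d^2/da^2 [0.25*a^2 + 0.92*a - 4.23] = 0.500000000000000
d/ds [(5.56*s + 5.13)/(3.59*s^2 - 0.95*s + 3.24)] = (-19.9604*s^2 - 36.8334*s + 22.8879)/(12.8881*s^4 - 6.821*s^3 + 24.1657*s^2 - 6.156*s + 10.4976)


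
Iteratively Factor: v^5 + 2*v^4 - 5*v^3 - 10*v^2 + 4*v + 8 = (v + 2)*(v^4 - 5*v^2 + 4) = (v + 2)^2*(v^3 - 2*v^2 - v + 2) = (v + 1)*(v + 2)^2*(v^2 - 3*v + 2) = (v - 2)*(v + 1)*(v + 2)^2*(v - 1)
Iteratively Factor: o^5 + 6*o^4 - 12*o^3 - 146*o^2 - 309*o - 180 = (o + 3)*(o^4 + 3*o^3 - 21*o^2 - 83*o - 60) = (o + 3)*(o + 4)*(o^3 - o^2 - 17*o - 15) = (o - 5)*(o + 3)*(o + 4)*(o^2 + 4*o + 3) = (o - 5)*(o + 3)^2*(o + 4)*(o + 1)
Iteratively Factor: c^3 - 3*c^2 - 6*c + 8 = (c - 1)*(c^2 - 2*c - 8) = (c - 4)*(c - 1)*(c + 2)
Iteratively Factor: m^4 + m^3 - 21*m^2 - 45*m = (m - 5)*(m^3 + 6*m^2 + 9*m) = (m - 5)*(m + 3)*(m^2 + 3*m) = m*(m - 5)*(m + 3)*(m + 3)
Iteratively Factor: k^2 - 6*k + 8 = (k - 4)*(k - 2)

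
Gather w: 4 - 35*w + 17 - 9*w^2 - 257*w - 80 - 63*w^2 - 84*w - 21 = -72*w^2 - 376*w - 80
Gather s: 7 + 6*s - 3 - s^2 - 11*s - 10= -s^2 - 5*s - 6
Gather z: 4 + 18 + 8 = 30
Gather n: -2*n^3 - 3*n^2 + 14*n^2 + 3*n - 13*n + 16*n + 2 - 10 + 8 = -2*n^3 + 11*n^2 + 6*n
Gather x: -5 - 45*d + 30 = 25 - 45*d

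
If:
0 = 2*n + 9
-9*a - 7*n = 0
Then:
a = 7/2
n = -9/2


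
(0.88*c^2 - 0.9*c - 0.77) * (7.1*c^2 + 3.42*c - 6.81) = 6.248*c^4 - 3.3804*c^3 - 14.5378*c^2 + 3.4956*c + 5.2437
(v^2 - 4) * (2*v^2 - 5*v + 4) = 2*v^4 - 5*v^3 - 4*v^2 + 20*v - 16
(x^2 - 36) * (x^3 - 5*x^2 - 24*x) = x^5 - 5*x^4 - 60*x^3 + 180*x^2 + 864*x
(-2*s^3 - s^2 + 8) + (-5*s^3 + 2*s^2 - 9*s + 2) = -7*s^3 + s^2 - 9*s + 10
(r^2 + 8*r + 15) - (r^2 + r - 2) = 7*r + 17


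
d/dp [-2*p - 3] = -2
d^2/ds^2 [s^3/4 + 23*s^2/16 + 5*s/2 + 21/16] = 3*s/2 + 23/8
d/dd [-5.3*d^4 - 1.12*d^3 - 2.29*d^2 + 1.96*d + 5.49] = -21.2*d^3 - 3.36*d^2 - 4.58*d + 1.96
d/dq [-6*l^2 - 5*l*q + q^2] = -5*l + 2*q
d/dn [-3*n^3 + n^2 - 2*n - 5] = -9*n^2 + 2*n - 2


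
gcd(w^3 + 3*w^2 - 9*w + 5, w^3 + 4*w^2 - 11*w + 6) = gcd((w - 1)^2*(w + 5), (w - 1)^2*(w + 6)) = w^2 - 2*w + 1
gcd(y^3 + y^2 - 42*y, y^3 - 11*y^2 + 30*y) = y^2 - 6*y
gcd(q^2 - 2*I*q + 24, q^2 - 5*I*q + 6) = q - 6*I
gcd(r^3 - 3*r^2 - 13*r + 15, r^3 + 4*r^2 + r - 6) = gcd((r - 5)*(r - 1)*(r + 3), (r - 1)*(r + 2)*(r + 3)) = r^2 + 2*r - 3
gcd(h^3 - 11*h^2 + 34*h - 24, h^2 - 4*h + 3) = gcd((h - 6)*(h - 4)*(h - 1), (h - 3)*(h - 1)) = h - 1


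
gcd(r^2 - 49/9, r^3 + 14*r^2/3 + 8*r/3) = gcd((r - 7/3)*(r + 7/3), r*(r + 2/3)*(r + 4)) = 1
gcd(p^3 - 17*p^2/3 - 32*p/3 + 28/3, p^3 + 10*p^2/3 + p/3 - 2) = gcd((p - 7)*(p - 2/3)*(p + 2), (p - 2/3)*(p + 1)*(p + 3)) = p - 2/3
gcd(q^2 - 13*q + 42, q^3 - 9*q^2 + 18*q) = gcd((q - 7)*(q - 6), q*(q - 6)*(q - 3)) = q - 6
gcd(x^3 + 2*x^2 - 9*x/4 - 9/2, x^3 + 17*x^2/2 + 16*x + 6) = x + 2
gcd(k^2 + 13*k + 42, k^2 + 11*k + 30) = k + 6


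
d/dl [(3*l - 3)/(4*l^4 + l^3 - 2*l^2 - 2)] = 3*(4*l^4 + l^3 - 2*l^2 - l*(l - 1)*(16*l^2 + 3*l - 4) - 2)/(4*l^4 + l^3 - 2*l^2 - 2)^2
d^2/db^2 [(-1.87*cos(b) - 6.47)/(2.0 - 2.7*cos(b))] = (57.2643*sin(b)^2 - 42.418*cos(b) + 57.2643)/(19.683*cos(b)^3 - 43.74*cos(b)^2 + 32.4*cos(b) - 8.0)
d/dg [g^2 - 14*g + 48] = 2*g - 14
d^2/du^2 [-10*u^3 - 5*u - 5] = -60*u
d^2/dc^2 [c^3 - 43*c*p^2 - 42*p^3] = 6*c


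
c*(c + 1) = c^2 + c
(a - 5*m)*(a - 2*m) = a^2 - 7*a*m + 10*m^2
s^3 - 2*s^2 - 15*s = s*(s - 5)*(s + 3)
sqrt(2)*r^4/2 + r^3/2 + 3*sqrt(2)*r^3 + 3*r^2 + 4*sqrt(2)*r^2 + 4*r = r*(r/2 + 1)*(r + 4)*(sqrt(2)*r + 1)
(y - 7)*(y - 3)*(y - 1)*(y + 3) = y^4 - 8*y^3 - 2*y^2 + 72*y - 63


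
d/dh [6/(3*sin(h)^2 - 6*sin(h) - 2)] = 36*(1 - sin(h))*cos(h)/(-3*sin(h)^2 + 6*sin(h) + 2)^2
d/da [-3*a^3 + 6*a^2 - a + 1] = -9*a^2 + 12*a - 1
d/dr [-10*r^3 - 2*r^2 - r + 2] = -30*r^2 - 4*r - 1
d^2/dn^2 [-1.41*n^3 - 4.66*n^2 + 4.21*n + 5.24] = -8.46*n - 9.32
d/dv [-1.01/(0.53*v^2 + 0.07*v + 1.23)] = (1.0706*v + 0.0707)/(0.53*v^2 + 0.07*v + 1.23)^2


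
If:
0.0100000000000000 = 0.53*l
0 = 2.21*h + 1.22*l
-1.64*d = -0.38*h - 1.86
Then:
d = 1.13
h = -0.01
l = 0.02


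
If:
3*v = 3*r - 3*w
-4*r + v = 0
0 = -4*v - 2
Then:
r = -1/8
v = -1/2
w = 3/8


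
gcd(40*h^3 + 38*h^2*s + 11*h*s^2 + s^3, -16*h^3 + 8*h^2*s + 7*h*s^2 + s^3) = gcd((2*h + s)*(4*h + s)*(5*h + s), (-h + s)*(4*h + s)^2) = 4*h + s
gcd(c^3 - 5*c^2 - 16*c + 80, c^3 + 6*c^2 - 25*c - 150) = c - 5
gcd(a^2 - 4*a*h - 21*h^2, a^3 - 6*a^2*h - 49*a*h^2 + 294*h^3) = a - 7*h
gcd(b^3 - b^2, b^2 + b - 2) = b - 1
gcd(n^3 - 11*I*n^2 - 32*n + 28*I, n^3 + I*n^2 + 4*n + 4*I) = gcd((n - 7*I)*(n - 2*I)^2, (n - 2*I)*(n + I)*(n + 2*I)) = n - 2*I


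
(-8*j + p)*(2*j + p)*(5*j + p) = -80*j^3 - 46*j^2*p - j*p^2 + p^3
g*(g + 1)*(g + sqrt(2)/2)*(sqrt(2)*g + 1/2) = sqrt(2)*g^4 + sqrt(2)*g^3 + 3*g^3/2 + sqrt(2)*g^2/4 + 3*g^2/2 + sqrt(2)*g/4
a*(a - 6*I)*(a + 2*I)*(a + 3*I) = a^4 - I*a^3 + 24*a^2 + 36*I*a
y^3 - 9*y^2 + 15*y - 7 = (y - 7)*(y - 1)^2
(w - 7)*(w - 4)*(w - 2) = w^3 - 13*w^2 + 50*w - 56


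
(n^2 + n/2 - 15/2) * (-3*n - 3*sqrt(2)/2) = -3*n^3 - 3*sqrt(2)*n^2/2 - 3*n^2/2 - 3*sqrt(2)*n/4 + 45*n/2 + 45*sqrt(2)/4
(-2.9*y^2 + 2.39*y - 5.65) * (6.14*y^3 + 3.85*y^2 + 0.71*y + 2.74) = -17.806*y^5 + 3.5096*y^4 - 27.5485*y^3 - 28.0016*y^2 + 2.5371*y - 15.481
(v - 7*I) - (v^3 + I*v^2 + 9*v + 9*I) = -v^3 - I*v^2 - 8*v - 16*I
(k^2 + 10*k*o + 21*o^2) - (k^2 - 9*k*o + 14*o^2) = 19*k*o + 7*o^2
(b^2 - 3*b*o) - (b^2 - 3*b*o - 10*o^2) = 10*o^2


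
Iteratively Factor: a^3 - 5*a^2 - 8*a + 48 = (a - 4)*(a^2 - a - 12) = (a - 4)^2*(a + 3)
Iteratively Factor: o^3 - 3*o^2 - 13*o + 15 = (o - 5)*(o^2 + 2*o - 3) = (o - 5)*(o - 1)*(o + 3)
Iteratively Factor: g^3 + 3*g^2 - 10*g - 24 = (g + 2)*(g^2 + g - 12) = (g + 2)*(g + 4)*(g - 3)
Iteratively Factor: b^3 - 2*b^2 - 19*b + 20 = (b + 4)*(b^2 - 6*b + 5) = (b - 5)*(b + 4)*(b - 1)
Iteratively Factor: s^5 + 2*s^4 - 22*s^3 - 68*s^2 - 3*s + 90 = (s - 1)*(s^4 + 3*s^3 - 19*s^2 - 87*s - 90) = (s - 1)*(s + 3)*(s^3 - 19*s - 30) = (s - 5)*(s - 1)*(s + 3)*(s^2 + 5*s + 6) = (s - 5)*(s - 1)*(s + 2)*(s + 3)*(s + 3)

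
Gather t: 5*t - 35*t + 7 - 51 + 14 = -30*t - 30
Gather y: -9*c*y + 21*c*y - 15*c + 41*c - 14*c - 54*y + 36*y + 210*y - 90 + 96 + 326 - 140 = 12*c + y*(12*c + 192) + 192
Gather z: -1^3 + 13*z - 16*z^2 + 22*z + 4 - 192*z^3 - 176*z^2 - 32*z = -192*z^3 - 192*z^2 + 3*z + 3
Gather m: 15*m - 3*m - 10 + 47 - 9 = 12*m + 28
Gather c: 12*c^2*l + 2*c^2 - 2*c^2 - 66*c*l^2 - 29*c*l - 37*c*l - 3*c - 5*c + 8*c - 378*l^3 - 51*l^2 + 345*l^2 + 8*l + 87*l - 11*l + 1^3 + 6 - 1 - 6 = 12*c^2*l + c*(-66*l^2 - 66*l) - 378*l^3 + 294*l^2 + 84*l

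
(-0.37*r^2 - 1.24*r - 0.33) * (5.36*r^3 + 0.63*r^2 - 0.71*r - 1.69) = -1.9832*r^5 - 6.8795*r^4 - 2.2873*r^3 + 1.2978*r^2 + 2.3299*r + 0.5577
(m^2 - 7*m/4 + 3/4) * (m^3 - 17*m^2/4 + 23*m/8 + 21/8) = m^5 - 6*m^4 + 177*m^3/16 - 179*m^2/32 - 39*m/16 + 63/32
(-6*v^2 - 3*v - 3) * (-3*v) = 18*v^3 + 9*v^2 + 9*v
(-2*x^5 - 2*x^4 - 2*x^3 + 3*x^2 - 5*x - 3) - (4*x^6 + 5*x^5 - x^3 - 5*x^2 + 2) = -4*x^6 - 7*x^5 - 2*x^4 - x^3 + 8*x^2 - 5*x - 5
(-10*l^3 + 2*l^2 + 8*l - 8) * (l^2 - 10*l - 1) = -10*l^5 + 102*l^4 - 2*l^3 - 90*l^2 + 72*l + 8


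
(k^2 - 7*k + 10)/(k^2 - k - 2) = (k - 5)/(k + 1)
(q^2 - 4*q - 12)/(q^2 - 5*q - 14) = (q - 6)/(q - 7)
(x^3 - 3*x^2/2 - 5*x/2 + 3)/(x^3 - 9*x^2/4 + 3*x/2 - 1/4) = 2*(2*x^2 - x - 6)/(4*x^2 - 5*x + 1)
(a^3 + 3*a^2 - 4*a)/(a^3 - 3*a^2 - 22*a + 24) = a/(a - 6)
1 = 1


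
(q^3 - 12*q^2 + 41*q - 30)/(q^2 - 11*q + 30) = q - 1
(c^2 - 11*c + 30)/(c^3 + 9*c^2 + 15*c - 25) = (c^2 - 11*c + 30)/(c^3 + 9*c^2 + 15*c - 25)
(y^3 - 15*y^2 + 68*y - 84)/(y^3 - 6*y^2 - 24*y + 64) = (y^2 - 13*y + 42)/(y^2 - 4*y - 32)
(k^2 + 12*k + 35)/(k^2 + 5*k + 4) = (k^2 + 12*k + 35)/(k^2 + 5*k + 4)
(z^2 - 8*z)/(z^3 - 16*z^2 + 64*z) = 1/(z - 8)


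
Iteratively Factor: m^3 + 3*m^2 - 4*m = (m - 1)*(m^2 + 4*m) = (m - 1)*(m + 4)*(m)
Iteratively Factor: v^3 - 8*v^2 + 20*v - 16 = (v - 2)*(v^2 - 6*v + 8) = (v - 2)^2*(v - 4)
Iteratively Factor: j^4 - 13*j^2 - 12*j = (j - 4)*(j^3 + 4*j^2 + 3*j) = (j - 4)*(j + 1)*(j^2 + 3*j) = j*(j - 4)*(j + 1)*(j + 3)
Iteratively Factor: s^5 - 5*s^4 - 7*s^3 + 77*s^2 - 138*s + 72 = (s + 4)*(s^4 - 9*s^3 + 29*s^2 - 39*s + 18) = (s - 3)*(s + 4)*(s^3 - 6*s^2 + 11*s - 6) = (s - 3)^2*(s + 4)*(s^2 - 3*s + 2) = (s - 3)^2*(s - 1)*(s + 4)*(s - 2)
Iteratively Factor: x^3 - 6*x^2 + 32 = (x - 4)*(x^2 - 2*x - 8) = (x - 4)*(x + 2)*(x - 4)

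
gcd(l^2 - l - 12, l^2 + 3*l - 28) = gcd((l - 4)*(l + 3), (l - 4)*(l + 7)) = l - 4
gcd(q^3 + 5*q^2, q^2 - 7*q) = q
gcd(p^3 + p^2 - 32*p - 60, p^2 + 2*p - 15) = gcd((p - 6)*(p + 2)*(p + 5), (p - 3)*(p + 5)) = p + 5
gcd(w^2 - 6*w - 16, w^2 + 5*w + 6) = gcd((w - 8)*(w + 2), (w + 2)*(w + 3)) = w + 2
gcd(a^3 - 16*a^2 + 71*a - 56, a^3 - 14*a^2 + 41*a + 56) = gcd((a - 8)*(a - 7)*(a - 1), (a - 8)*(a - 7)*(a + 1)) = a^2 - 15*a + 56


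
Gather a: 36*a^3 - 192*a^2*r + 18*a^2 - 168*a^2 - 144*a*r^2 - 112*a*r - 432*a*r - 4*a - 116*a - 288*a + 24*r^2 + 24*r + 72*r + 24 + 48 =36*a^3 + a^2*(-192*r - 150) + a*(-144*r^2 - 544*r - 408) + 24*r^2 + 96*r + 72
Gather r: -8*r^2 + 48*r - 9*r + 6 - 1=-8*r^2 + 39*r + 5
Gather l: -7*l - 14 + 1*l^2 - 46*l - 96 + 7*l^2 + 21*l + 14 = 8*l^2 - 32*l - 96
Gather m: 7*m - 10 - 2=7*m - 12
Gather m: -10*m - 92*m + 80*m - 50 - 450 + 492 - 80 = -22*m - 88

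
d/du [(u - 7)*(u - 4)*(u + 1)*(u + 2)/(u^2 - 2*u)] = 2*(u^5 - 7*u^4 + 16*u^3 - 28*u^2 - 56*u + 56)/(u^2*(u^2 - 4*u + 4))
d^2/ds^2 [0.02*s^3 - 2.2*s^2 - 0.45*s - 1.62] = 0.12*s - 4.4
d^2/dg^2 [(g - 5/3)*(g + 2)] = 2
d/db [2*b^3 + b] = 6*b^2 + 1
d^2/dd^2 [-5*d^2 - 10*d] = -10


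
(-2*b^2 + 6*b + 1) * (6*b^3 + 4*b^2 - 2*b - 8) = -12*b^5 + 28*b^4 + 34*b^3 + 8*b^2 - 50*b - 8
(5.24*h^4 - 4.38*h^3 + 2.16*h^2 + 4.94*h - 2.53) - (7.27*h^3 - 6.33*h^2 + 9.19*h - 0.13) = 5.24*h^4 - 11.65*h^3 + 8.49*h^2 - 4.25*h - 2.4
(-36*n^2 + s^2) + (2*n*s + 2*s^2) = -36*n^2 + 2*n*s + 3*s^2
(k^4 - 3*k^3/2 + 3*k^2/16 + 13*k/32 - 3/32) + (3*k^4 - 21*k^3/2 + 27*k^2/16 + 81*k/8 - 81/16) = 4*k^4 - 12*k^3 + 15*k^2/8 + 337*k/32 - 165/32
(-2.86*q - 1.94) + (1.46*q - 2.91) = -1.4*q - 4.85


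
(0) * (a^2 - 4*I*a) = 0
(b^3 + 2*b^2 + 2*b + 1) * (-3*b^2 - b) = -3*b^5 - 7*b^4 - 8*b^3 - 5*b^2 - b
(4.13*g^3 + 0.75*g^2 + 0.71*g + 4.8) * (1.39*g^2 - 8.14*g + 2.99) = 5.7407*g^5 - 32.5757*g^4 + 7.2306*g^3 + 3.1351*g^2 - 36.9491*g + 14.352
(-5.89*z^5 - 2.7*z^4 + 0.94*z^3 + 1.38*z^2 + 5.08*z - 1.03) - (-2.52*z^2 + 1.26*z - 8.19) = -5.89*z^5 - 2.7*z^4 + 0.94*z^3 + 3.9*z^2 + 3.82*z + 7.16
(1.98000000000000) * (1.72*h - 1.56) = 3.4056*h - 3.0888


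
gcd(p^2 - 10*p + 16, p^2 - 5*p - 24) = p - 8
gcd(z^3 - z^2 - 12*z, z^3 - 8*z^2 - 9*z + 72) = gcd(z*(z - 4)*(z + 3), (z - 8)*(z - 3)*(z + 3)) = z + 3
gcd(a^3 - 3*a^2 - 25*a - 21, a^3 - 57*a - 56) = a + 1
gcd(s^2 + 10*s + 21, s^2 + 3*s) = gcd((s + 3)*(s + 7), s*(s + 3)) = s + 3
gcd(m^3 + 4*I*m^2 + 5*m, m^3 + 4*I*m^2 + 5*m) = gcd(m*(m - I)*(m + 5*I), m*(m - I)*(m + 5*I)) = m^3 + 4*I*m^2 + 5*m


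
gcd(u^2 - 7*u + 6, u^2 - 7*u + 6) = u^2 - 7*u + 6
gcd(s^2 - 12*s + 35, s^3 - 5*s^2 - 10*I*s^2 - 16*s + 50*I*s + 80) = s - 5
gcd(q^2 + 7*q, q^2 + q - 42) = q + 7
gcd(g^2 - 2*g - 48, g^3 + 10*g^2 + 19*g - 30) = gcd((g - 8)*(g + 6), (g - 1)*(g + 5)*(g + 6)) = g + 6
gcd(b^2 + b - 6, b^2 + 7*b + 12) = b + 3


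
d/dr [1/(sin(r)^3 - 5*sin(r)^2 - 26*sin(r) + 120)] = (-3*sin(r)^2 + 10*sin(r) + 26)*cos(r)/(sin(r)^3 - 5*sin(r)^2 - 26*sin(r) + 120)^2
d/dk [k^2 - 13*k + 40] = 2*k - 13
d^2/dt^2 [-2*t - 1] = 0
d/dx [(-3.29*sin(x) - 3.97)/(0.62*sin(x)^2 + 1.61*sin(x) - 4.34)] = (2.0398*sin(x)^2 + 4.9228*sin(x) + 20.6703)*cos(x)/(0.3844*sin(x)^4 + 1.9964*sin(x)^3 - 2.7895*sin(x)^2 - 13.9748*sin(x) + 18.8356)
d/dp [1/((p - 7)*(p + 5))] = 2*(1 - p)/(p^4 - 4*p^3 - 66*p^2 + 140*p + 1225)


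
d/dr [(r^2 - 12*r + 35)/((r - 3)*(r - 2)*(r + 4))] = (-r^4 + 24*r^3 - 131*r^2 + 118*r + 202)/(r^6 - 2*r^5 - 27*r^4 + 76*r^3 + 148*r^2 - 672*r + 576)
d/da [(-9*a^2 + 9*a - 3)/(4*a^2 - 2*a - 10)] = 3*(-3*a^2 + 34*a - 16)/(2*(4*a^4 - 4*a^3 - 19*a^2 + 10*a + 25))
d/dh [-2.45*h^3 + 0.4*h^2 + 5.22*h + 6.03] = -7.35*h^2 + 0.8*h + 5.22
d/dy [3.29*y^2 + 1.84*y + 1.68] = 6.58*y + 1.84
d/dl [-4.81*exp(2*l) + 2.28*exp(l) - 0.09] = (2.28 - 9.62*exp(l))*exp(l)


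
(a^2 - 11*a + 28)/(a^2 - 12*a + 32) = (a - 7)/(a - 8)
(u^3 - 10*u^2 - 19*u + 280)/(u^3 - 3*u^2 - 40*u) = (u - 7)/u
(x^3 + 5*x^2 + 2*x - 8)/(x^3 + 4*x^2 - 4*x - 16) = (x - 1)/(x - 2)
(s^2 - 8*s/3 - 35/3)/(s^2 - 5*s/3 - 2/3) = (-3*s^2 + 8*s + 35)/(-3*s^2 + 5*s + 2)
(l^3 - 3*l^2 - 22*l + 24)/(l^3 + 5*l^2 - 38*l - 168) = (l - 1)/(l + 7)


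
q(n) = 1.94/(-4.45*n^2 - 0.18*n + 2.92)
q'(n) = 1.94*(8.9*n + 0.18)/(-4.45*n^2 - 0.18*n + 2.92)^2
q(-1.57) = -0.25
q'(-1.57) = -0.44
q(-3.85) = -0.03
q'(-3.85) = -0.02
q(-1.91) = -0.15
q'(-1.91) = -0.19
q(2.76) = -0.06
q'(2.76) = 0.05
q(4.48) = -0.02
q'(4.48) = 0.01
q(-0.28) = 0.74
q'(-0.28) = -0.65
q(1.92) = -0.14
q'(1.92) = 0.18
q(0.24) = 0.74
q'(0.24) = 0.65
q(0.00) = 0.66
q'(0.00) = 0.04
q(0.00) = 0.66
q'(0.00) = 0.04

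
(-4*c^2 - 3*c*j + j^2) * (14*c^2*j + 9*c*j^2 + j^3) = -56*c^4*j - 78*c^3*j^2 - 17*c^2*j^3 + 6*c*j^4 + j^5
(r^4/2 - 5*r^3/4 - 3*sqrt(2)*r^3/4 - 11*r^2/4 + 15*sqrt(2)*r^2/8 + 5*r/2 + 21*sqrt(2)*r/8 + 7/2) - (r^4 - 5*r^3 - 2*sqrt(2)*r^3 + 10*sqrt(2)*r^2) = -r^4/2 + 5*sqrt(2)*r^3/4 + 15*r^3/4 - 65*sqrt(2)*r^2/8 - 11*r^2/4 + 5*r/2 + 21*sqrt(2)*r/8 + 7/2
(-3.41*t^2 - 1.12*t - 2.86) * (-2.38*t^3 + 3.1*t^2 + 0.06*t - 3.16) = 8.1158*t^5 - 7.9054*t^4 + 3.1302*t^3 + 1.8424*t^2 + 3.3676*t + 9.0376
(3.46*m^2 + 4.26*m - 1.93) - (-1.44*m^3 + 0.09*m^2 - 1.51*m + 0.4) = 1.44*m^3 + 3.37*m^2 + 5.77*m - 2.33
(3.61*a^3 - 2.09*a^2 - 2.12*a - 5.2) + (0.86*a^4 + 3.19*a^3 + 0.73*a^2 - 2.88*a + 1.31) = 0.86*a^4 + 6.8*a^3 - 1.36*a^2 - 5.0*a - 3.89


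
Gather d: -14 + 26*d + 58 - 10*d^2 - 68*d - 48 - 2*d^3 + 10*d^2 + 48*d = -2*d^3 + 6*d - 4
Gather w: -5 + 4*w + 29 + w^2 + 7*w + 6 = w^2 + 11*w + 30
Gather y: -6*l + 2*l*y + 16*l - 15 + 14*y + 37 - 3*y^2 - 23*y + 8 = 10*l - 3*y^2 + y*(2*l - 9) + 30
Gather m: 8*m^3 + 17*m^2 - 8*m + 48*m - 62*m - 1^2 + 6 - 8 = 8*m^3 + 17*m^2 - 22*m - 3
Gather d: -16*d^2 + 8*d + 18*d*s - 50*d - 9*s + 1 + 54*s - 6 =-16*d^2 + d*(18*s - 42) + 45*s - 5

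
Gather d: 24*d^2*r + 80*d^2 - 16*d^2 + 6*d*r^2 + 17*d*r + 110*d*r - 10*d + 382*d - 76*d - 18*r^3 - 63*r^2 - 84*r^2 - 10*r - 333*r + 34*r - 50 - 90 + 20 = d^2*(24*r + 64) + d*(6*r^2 + 127*r + 296) - 18*r^3 - 147*r^2 - 309*r - 120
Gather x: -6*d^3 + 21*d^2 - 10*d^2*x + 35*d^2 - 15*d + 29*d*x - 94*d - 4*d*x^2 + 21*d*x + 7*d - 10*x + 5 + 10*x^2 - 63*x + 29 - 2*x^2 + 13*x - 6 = -6*d^3 + 56*d^2 - 102*d + x^2*(8 - 4*d) + x*(-10*d^2 + 50*d - 60) + 28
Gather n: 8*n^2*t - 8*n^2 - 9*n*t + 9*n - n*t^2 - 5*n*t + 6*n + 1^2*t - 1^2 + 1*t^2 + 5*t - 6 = n^2*(8*t - 8) + n*(-t^2 - 14*t + 15) + t^2 + 6*t - 7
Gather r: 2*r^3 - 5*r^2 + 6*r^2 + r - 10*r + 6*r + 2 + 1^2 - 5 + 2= 2*r^3 + r^2 - 3*r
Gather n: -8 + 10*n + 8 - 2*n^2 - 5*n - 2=-2*n^2 + 5*n - 2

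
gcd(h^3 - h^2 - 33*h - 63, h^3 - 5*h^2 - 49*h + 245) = h - 7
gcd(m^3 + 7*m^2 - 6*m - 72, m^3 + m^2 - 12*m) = m^2 + m - 12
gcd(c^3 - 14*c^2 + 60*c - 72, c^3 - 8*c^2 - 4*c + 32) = c - 2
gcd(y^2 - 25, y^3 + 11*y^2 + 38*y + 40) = y + 5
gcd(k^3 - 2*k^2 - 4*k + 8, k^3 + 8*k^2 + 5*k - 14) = k + 2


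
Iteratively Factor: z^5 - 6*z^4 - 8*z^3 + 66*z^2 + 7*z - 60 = (z - 5)*(z^4 - z^3 - 13*z^2 + z + 12) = (z - 5)*(z + 3)*(z^3 - 4*z^2 - z + 4) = (z - 5)*(z - 1)*(z + 3)*(z^2 - 3*z - 4) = (z - 5)*(z - 1)*(z + 1)*(z + 3)*(z - 4)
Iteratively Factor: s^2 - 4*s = (s)*(s - 4)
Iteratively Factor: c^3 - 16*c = (c + 4)*(c^2 - 4*c) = c*(c + 4)*(c - 4)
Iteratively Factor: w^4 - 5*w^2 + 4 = (w - 2)*(w^3 + 2*w^2 - w - 2) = (w - 2)*(w + 1)*(w^2 + w - 2) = (w - 2)*(w + 1)*(w + 2)*(w - 1)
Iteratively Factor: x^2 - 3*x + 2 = (x - 2)*(x - 1)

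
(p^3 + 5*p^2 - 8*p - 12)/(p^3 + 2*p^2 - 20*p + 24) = (p + 1)/(p - 2)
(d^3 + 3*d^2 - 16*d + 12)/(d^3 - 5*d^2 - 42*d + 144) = (d^2 - 3*d + 2)/(d^2 - 11*d + 24)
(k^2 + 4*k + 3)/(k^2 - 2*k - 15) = (k + 1)/(k - 5)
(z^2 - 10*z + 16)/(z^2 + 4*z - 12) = (z - 8)/(z + 6)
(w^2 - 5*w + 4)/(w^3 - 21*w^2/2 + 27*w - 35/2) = 2*(w - 4)/(2*w^2 - 19*w + 35)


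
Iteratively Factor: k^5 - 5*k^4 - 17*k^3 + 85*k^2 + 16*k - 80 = (k + 4)*(k^4 - 9*k^3 + 19*k^2 + 9*k - 20) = (k - 1)*(k + 4)*(k^3 - 8*k^2 + 11*k + 20) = (k - 1)*(k + 1)*(k + 4)*(k^2 - 9*k + 20) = (k - 4)*(k - 1)*(k + 1)*(k + 4)*(k - 5)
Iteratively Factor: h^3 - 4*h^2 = (h)*(h^2 - 4*h) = h^2*(h - 4)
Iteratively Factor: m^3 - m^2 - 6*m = (m + 2)*(m^2 - 3*m) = m*(m + 2)*(m - 3)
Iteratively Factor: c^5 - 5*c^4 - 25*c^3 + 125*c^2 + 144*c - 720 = (c - 4)*(c^4 - c^3 - 29*c^2 + 9*c + 180) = (c - 5)*(c - 4)*(c^3 + 4*c^2 - 9*c - 36) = (c - 5)*(c - 4)*(c + 4)*(c^2 - 9) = (c - 5)*(c - 4)*(c - 3)*(c + 4)*(c + 3)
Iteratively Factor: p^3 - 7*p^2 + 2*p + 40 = (p - 5)*(p^2 - 2*p - 8) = (p - 5)*(p + 2)*(p - 4)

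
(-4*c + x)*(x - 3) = -4*c*x + 12*c + x^2 - 3*x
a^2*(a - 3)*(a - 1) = a^4 - 4*a^3 + 3*a^2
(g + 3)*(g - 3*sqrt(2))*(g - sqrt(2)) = g^3 - 4*sqrt(2)*g^2 + 3*g^2 - 12*sqrt(2)*g + 6*g + 18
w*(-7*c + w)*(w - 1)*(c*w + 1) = -7*c^2*w^3 + 7*c^2*w^2 + c*w^4 - c*w^3 - 7*c*w^2 + 7*c*w + w^3 - w^2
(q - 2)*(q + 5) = q^2 + 3*q - 10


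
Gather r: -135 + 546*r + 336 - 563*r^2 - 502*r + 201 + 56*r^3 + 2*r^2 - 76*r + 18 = 56*r^3 - 561*r^2 - 32*r + 420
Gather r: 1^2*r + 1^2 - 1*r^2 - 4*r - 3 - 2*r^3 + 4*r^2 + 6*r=-2*r^3 + 3*r^2 + 3*r - 2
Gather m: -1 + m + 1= m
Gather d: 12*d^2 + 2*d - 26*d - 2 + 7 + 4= 12*d^2 - 24*d + 9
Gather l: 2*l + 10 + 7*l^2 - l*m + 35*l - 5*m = 7*l^2 + l*(37 - m) - 5*m + 10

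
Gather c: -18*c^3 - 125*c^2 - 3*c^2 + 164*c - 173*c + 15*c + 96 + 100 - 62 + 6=-18*c^3 - 128*c^2 + 6*c + 140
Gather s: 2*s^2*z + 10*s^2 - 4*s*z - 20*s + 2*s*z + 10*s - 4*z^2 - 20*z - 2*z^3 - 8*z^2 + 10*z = s^2*(2*z + 10) + s*(-2*z - 10) - 2*z^3 - 12*z^2 - 10*z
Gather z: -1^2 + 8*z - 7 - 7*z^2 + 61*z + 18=-7*z^2 + 69*z + 10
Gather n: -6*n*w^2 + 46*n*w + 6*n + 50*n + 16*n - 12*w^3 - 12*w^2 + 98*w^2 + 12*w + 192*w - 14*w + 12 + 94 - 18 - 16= n*(-6*w^2 + 46*w + 72) - 12*w^3 + 86*w^2 + 190*w + 72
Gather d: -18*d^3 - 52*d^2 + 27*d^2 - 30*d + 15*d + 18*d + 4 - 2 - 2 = -18*d^3 - 25*d^2 + 3*d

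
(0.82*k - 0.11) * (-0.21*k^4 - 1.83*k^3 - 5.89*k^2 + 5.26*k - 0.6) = -0.1722*k^5 - 1.4775*k^4 - 4.6285*k^3 + 4.9611*k^2 - 1.0706*k + 0.066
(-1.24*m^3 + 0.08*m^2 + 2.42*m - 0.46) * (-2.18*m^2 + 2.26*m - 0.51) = 2.7032*m^5 - 2.9768*m^4 - 4.4624*m^3 + 6.4312*m^2 - 2.2738*m + 0.2346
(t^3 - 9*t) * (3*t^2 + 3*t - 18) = 3*t^5 + 3*t^4 - 45*t^3 - 27*t^2 + 162*t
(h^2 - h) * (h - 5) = h^3 - 6*h^2 + 5*h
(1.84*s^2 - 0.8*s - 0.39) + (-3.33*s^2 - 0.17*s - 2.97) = -1.49*s^2 - 0.97*s - 3.36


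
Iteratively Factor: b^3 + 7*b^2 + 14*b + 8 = (b + 4)*(b^2 + 3*b + 2) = (b + 1)*(b + 4)*(b + 2)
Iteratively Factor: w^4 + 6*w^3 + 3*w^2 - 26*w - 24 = (w + 4)*(w^3 + 2*w^2 - 5*w - 6) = (w + 1)*(w + 4)*(w^2 + w - 6) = (w - 2)*(w + 1)*(w + 4)*(w + 3)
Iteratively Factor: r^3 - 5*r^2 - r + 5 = (r - 1)*(r^2 - 4*r - 5) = (r - 1)*(r + 1)*(r - 5)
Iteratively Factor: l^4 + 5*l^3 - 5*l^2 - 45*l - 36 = (l - 3)*(l^3 + 8*l^2 + 19*l + 12) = (l - 3)*(l + 3)*(l^2 + 5*l + 4) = (l - 3)*(l + 1)*(l + 3)*(l + 4)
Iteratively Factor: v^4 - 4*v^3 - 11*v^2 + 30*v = (v - 2)*(v^3 - 2*v^2 - 15*v) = v*(v - 2)*(v^2 - 2*v - 15) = v*(v - 2)*(v + 3)*(v - 5)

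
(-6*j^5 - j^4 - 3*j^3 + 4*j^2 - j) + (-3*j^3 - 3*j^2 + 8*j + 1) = -6*j^5 - j^4 - 6*j^3 + j^2 + 7*j + 1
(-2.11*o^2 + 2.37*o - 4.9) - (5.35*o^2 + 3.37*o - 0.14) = -7.46*o^2 - 1.0*o - 4.76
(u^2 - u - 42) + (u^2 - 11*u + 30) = 2*u^2 - 12*u - 12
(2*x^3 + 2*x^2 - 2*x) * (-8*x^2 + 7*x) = -16*x^5 - 2*x^4 + 30*x^3 - 14*x^2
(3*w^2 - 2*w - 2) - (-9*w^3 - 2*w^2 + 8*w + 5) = 9*w^3 + 5*w^2 - 10*w - 7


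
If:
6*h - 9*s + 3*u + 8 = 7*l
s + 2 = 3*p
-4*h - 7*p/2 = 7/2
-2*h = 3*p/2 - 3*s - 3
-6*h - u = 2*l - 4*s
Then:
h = -147/148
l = 560/481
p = 5/37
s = -59/37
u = -2643/962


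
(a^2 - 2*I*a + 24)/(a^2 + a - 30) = (a^2 - 2*I*a + 24)/(a^2 + a - 30)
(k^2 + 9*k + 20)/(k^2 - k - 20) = (k + 5)/(k - 5)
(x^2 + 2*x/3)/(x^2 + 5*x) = (x + 2/3)/(x + 5)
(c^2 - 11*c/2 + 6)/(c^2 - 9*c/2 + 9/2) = (c - 4)/(c - 3)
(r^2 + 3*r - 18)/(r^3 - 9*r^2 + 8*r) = (r^2 + 3*r - 18)/(r*(r^2 - 9*r + 8))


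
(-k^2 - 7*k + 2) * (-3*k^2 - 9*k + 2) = 3*k^4 + 30*k^3 + 55*k^2 - 32*k + 4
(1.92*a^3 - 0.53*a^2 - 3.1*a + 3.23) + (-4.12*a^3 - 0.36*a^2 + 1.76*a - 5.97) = -2.2*a^3 - 0.89*a^2 - 1.34*a - 2.74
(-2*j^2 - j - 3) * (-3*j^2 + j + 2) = 6*j^4 + j^3 + 4*j^2 - 5*j - 6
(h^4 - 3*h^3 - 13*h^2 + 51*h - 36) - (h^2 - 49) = h^4 - 3*h^3 - 14*h^2 + 51*h + 13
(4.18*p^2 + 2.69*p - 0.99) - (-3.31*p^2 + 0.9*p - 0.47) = 7.49*p^2 + 1.79*p - 0.52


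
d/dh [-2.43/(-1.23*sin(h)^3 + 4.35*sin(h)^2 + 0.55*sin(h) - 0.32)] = (-8.9667*sin(h)^2 + 21.141*sin(h) + 1.3365)*cos(h)/(1.23*sin(h)^3 - 4.35*sin(h)^2 - 0.55*sin(h) + 0.32)^2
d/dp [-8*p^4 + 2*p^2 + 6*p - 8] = -32*p^3 + 4*p + 6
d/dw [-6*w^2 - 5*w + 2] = -12*w - 5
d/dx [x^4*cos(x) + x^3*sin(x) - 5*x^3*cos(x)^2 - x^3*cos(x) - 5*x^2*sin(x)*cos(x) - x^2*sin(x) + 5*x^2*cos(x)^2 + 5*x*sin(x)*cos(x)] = -x^4*sin(x) + x^3*sin(x) + 5*x^3*sin(2*x) + 5*x^3*cos(x) + 3*x^2*sin(x) - 5*x^2*sin(2*x) - 4*x^2*cos(x) - 25*x^2*cos(2*x)/2 - 15*x^2/2 - 2*x*sin(x) - 5*x*sin(2*x) + 10*x*cos(2*x) + 5*x + 5*sin(2*x)/2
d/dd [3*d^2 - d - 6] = 6*d - 1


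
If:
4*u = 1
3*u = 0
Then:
No Solution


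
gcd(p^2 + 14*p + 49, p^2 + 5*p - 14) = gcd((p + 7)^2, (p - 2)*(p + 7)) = p + 7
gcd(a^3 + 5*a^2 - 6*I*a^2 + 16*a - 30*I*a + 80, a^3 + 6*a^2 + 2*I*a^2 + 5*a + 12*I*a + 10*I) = a^2 + a*(5 + 2*I) + 10*I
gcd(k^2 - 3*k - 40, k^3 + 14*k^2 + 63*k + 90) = k + 5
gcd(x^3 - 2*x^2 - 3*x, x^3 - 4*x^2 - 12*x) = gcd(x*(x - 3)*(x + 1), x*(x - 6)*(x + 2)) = x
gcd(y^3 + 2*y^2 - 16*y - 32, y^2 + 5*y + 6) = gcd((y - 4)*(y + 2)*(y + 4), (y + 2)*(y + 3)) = y + 2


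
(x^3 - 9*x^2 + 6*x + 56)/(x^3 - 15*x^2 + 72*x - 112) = (x + 2)/(x - 4)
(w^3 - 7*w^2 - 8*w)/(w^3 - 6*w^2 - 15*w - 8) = w/(w + 1)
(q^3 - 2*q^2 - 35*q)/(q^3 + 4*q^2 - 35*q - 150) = q*(q - 7)/(q^2 - q - 30)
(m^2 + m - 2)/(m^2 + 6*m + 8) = (m - 1)/(m + 4)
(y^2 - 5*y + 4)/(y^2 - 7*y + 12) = (y - 1)/(y - 3)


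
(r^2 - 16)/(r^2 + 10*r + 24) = (r - 4)/(r + 6)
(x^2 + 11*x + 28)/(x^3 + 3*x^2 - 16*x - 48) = (x + 7)/(x^2 - x - 12)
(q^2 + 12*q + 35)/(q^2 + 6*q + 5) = (q + 7)/(q + 1)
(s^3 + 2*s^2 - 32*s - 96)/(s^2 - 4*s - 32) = (s^2 - 2*s - 24)/(s - 8)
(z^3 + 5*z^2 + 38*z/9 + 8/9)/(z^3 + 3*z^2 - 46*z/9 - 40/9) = (3*z + 1)/(3*z - 5)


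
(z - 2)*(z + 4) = z^2 + 2*z - 8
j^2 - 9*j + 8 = (j - 8)*(j - 1)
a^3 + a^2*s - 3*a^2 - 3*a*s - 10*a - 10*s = (a - 5)*(a + 2)*(a + s)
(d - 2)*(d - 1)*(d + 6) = d^3 + 3*d^2 - 16*d + 12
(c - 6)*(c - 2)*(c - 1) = c^3 - 9*c^2 + 20*c - 12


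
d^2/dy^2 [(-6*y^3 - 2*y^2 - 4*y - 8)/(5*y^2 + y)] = 16*(-12*y^3 - 75*y^2 - 15*y - 1)/(y^3*(125*y^3 + 75*y^2 + 15*y + 1))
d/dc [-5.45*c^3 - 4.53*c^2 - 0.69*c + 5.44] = -16.35*c^2 - 9.06*c - 0.69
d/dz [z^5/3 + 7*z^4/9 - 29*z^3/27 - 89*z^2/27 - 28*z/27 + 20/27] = 5*z^4/3 + 28*z^3/9 - 29*z^2/9 - 178*z/27 - 28/27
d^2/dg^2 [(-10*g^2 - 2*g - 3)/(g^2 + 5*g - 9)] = 6*(16*g^3 - 93*g^2 - 33*g - 334)/(g^6 + 15*g^5 + 48*g^4 - 145*g^3 - 432*g^2 + 1215*g - 729)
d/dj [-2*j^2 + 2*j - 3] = 2 - 4*j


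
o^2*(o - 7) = o^3 - 7*o^2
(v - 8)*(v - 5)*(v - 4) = v^3 - 17*v^2 + 92*v - 160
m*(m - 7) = m^2 - 7*m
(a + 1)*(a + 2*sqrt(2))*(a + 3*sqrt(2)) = a^3 + a^2 + 5*sqrt(2)*a^2 + 5*sqrt(2)*a + 12*a + 12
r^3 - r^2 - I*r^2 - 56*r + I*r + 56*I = (r - 8)*(r + 7)*(r - I)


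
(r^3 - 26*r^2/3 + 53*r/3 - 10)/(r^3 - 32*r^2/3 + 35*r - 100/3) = (r^2 - 7*r + 6)/(r^2 - 9*r + 20)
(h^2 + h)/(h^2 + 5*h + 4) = h/(h + 4)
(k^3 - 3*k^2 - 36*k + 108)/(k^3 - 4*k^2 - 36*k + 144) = (k - 3)/(k - 4)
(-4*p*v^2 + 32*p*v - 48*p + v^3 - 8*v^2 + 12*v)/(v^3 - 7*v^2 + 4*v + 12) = (-4*p + v)/(v + 1)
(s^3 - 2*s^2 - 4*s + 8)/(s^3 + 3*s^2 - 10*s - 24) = (s^2 - 4*s + 4)/(s^2 + s - 12)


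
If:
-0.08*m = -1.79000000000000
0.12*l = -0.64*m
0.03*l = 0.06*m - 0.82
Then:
No Solution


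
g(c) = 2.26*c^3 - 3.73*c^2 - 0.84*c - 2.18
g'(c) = 6.78*c^2 - 7.46*c - 0.84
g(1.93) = -1.45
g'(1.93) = 10.02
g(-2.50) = -58.70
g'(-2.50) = 60.18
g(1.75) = -2.96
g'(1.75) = 6.87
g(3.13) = 27.95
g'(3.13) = 42.23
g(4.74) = 150.72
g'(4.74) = 116.13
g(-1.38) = -14.06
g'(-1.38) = 22.37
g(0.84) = -4.18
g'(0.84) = -2.32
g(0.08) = -2.27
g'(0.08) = -1.39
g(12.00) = 3355.90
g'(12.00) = 885.96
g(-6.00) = -619.58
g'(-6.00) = 288.00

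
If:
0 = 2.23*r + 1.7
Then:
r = -0.76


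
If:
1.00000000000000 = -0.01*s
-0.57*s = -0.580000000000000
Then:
No Solution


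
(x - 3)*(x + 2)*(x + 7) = x^3 + 6*x^2 - 13*x - 42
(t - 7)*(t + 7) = t^2 - 49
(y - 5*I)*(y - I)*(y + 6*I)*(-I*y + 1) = -I*y^4 + y^3 - 31*I*y^2 + y - 30*I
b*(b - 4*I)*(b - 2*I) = b^3 - 6*I*b^2 - 8*b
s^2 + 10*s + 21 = (s + 3)*(s + 7)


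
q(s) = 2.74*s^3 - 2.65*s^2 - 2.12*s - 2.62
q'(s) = 8.22*s^2 - 5.3*s - 2.12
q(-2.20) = -39.96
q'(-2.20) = 49.32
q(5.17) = 294.22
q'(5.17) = 190.19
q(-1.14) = -7.71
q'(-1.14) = 14.60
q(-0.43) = -2.42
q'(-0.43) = 1.68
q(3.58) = 81.55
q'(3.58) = 84.26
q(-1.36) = -11.53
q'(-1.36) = 20.29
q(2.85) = 33.24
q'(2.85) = 49.54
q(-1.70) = -20.14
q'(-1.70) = 30.65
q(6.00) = 481.10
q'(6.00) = 262.00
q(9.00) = 1761.11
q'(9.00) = 616.00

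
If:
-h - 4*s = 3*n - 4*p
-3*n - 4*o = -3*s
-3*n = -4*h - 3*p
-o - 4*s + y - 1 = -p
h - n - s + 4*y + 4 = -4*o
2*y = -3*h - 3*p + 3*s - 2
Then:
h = 256/639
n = -928/1917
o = -130/639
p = -1952/1917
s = -1448/1917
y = -257/213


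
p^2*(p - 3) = p^3 - 3*p^2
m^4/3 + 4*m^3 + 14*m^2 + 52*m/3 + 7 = (m/3 + 1)*(m + 1)^2*(m + 7)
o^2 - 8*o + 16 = (o - 4)^2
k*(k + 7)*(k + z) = k^3 + k^2*z + 7*k^2 + 7*k*z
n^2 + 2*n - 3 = (n - 1)*(n + 3)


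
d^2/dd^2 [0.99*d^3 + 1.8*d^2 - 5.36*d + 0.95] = 5.94*d + 3.6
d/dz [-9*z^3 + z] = 1 - 27*z^2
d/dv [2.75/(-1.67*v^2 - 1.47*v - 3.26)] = (9.185*v + 4.0425)/(1.67*v^2 + 1.47*v + 3.26)^2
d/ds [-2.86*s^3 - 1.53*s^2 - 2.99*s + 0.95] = -8.58*s^2 - 3.06*s - 2.99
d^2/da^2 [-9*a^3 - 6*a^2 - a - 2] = -54*a - 12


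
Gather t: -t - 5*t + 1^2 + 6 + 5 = 12 - 6*t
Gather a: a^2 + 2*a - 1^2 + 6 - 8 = a^2 + 2*a - 3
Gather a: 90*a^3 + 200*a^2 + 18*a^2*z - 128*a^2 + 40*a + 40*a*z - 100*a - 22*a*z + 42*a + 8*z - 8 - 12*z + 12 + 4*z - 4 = 90*a^3 + a^2*(18*z + 72) + a*(18*z - 18)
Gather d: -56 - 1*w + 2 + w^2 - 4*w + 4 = w^2 - 5*w - 50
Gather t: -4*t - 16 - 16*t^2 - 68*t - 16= -16*t^2 - 72*t - 32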